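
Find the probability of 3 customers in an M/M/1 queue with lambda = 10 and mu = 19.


rho = 10/19; P(n) = (1-rho)*rho^n = (1-10/19)*(10/19)^3 = 0.0691

0.0691


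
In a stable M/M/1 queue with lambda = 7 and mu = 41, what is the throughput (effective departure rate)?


For a stable queue (lambda < mu), throughput = lambda = 7 per hour

7 per hour


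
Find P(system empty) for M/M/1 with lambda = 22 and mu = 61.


P0 = 1 - rho = 1 - 22/61 = 0.6393

0.6393


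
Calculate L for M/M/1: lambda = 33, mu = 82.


rho = 33/82; L = rho/(1-rho) = 0.67

0.67


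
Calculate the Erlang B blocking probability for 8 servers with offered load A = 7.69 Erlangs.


B(N,A) = (A^N/N!) / sum(A^k/k!, k=0..N) with N=8, A=7.69 = 0.2182

0.2182


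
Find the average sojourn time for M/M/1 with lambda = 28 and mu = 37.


W = 1/(mu - lambda) = 1/(37 - 28) = 0.1111 hours

0.1111 hours


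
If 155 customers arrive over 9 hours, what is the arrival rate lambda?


lambda = total arrivals / time = 155 / 9 = 17.22 per hour

17.22 per hour


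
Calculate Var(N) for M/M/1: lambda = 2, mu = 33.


rho = 2/33; Var(N) = rho/(1-rho)^2 = 0.07

0.07


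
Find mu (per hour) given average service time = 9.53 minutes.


mu = 60 / avg_service_time = 60 / 9.53 = 6.3 per hour

6.3 per hour


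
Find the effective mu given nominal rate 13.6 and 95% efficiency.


Effective rate = mu * efficiency = 13.6 * 0.95 = 12.92 per hour

12.92 per hour


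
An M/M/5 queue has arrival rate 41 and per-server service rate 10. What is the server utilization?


rho = lambda/(c*mu) = 41/(5*10) = 0.82

0.82


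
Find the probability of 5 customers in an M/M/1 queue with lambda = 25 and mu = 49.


rho = 25/49; P(n) = (1-rho)*rho^n = (1-25/49)*(25/49)^5 = 0.0169

0.0169


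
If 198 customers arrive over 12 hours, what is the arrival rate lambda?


lambda = total arrivals / time = 198 / 12 = 16.5 per hour

16.5 per hour


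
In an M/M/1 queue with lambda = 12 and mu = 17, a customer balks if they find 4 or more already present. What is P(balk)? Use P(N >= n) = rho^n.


P(N >= 4) = rho^4 = (12/17)^4 = 0.2483

0.2483


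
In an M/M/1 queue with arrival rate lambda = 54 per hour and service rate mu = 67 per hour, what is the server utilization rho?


rho = lambda/mu = 54/67 = 0.806

0.806


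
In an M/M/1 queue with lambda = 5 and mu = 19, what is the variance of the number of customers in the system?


rho = 5/19; Var(N) = rho/(1-rho)^2 = 0.48

0.48


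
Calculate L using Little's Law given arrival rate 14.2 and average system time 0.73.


L = lambda * W = 14.2 * 0.73 = 10.37

10.37


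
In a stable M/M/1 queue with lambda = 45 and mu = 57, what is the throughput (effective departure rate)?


For a stable queue (lambda < mu), throughput = lambda = 45 per hour

45 per hour


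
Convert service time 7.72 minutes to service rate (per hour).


mu = 60 / avg_service_time = 60 / 7.72 = 7.77 per hour

7.77 per hour


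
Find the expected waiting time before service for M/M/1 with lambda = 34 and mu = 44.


rho = 34/44; Wq = rho/(mu - lambda) = 0.0773 hours

0.0773 hours


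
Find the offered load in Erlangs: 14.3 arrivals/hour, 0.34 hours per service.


Offered load a = lambda * E[S] = 14.3 * 0.34 = 4.86 Erlangs

4.86 Erlangs


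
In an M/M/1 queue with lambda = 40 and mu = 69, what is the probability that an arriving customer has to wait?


P(wait) = rho = lambda/mu = 40/69 = 0.5797

0.5797


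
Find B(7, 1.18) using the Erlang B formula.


B(N,A) = (A^N/N!) / sum(A^k/k!, k=0..N) with N=7, A=1.18 = 0.0002

0.0002


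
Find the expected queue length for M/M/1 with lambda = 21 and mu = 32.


rho = 21/32; Lq = rho^2/(1-rho) = 1.25

1.25


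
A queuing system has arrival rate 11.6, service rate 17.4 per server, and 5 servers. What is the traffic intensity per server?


rho = lambda / (c * mu) = 11.6 / (5 * 17.4) = 0.1333

0.1333


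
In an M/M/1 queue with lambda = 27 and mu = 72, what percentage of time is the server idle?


Idle fraction = (1 - rho) * 100 = (1 - 27/72) * 100 = 62.5%

62.5%


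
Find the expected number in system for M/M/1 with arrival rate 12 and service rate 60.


rho = 12/60; L = rho/(1-rho) = 0.25

0.25


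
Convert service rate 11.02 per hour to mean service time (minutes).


Mean service time = 60/mu = 60/11.02 = 5.44 minutes

5.44 minutes


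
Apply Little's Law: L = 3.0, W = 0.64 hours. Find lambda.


lambda = L / W = 3.0 / 0.64 = 4.69 per hour

4.69 per hour


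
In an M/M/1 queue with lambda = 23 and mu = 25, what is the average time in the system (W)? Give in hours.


W = 1/(mu - lambda) = 1/(25 - 23) = 0.5 hours

0.5 hours


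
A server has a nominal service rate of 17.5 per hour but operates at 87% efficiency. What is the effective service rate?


Effective rate = mu * efficiency = 17.5 * 0.87 = 15.23 per hour

15.23 per hour


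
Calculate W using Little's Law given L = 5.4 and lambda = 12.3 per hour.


W = L / lambda = 5.4 / 12.3 = 0.439 hours

0.439 hours


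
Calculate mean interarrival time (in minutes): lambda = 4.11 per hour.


Mean interarrival time = 60/lambda = 60/4.11 = 14.6 minutes

14.6 minutes


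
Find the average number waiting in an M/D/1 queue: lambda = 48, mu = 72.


M/D/1: Lq = rho^2 / (2*(1-rho)) where rho = 48/72; Lq = 0.67

0.67


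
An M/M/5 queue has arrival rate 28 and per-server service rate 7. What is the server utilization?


rho = lambda/(c*mu) = 28/(5*7) = 0.8

0.8


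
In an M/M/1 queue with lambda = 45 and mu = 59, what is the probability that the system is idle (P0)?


P0 = 1 - rho = 1 - 45/59 = 0.2373

0.2373


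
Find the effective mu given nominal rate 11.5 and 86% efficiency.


Effective rate = mu * efficiency = 11.5 * 0.86 = 9.89 per hour

9.89 per hour


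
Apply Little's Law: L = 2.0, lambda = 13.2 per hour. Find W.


W = L / lambda = 2.0 / 13.2 = 0.1515 hours

0.1515 hours


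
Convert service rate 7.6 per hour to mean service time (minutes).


Mean service time = 60/mu = 60/7.6 = 7.89 minutes

7.89 minutes


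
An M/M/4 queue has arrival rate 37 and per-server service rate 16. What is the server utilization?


rho = lambda/(c*mu) = 37/(4*16) = 0.5781

0.5781


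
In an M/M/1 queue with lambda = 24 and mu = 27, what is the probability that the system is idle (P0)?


P0 = 1 - rho = 1 - 24/27 = 0.1111

0.1111


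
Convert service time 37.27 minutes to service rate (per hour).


mu = 60 / avg_service_time = 60 / 37.27 = 1.61 per hour

1.61 per hour


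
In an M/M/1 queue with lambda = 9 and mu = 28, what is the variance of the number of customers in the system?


rho = 9/28; Var(N) = rho/(1-rho)^2 = 0.7

0.7


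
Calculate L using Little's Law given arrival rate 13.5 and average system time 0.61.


L = lambda * W = 13.5 * 0.61 = 8.24

8.24


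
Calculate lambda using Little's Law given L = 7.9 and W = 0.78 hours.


lambda = L / W = 7.9 / 0.78 = 10.13 per hour

10.13 per hour


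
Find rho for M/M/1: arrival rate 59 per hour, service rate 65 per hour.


rho = lambda/mu = 59/65 = 0.9077

0.9077


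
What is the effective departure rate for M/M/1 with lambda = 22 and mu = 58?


For a stable queue (lambda < mu), throughput = lambda = 22 per hour

22 per hour


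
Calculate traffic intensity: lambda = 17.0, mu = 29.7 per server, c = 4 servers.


rho = lambda / (c * mu) = 17.0 / (4 * 29.7) = 0.1431

0.1431


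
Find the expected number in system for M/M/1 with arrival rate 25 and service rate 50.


rho = 25/50; L = rho/(1-rho) = 1.0

1.0


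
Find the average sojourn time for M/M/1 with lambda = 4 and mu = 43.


W = 1/(mu - lambda) = 1/(43 - 4) = 0.0256 hours

0.0256 hours


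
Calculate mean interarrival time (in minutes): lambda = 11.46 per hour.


Mean interarrival time = 60/lambda = 60/11.46 = 5.24 minutes

5.24 minutes


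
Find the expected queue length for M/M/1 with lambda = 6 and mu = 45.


rho = 6/45; Lq = rho^2/(1-rho) = 0.02

0.02


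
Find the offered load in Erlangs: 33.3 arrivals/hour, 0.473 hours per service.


Offered load a = lambda * E[S] = 33.3 * 0.473 = 15.75 Erlangs

15.75 Erlangs


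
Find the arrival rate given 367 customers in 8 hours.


lambda = total arrivals / time = 367 / 8 = 45.88 per hour

45.88 per hour


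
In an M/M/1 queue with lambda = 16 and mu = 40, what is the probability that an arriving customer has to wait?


P(wait) = rho = lambda/mu = 16/40 = 0.4

0.4


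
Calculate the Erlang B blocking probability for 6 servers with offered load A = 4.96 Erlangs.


B(N,A) = (A^N/N!) / sum(A^k/k!, k=0..N) with N=6, A=4.96 = 0.1888

0.1888


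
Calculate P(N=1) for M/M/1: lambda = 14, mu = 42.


rho = 14/42; P(n) = (1-rho)*rho^n = (1-14/42)*(14/42)^1 = 0.2222

0.2222


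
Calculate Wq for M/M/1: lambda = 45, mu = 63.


rho = 45/63; Wq = rho/(mu - lambda) = 0.0397 hours

0.0397 hours


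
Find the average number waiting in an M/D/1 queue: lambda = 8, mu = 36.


M/D/1: Lq = rho^2 / (2*(1-rho)) where rho = 8/36; Lq = 0.03

0.03


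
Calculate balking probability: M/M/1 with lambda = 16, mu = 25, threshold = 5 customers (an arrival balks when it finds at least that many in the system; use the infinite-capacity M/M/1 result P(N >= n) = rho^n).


P(N >= 5) = rho^5 = (16/25)^5 = 0.1074

0.1074


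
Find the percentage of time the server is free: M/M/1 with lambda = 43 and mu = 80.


Idle fraction = (1 - rho) * 100 = (1 - 43/80) * 100 = 46.3%

46.3%


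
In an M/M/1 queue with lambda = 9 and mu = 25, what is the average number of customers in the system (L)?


rho = 9/25; L = rho/(1-rho) = 0.56

0.56


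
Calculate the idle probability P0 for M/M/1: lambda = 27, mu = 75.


P0 = 1 - rho = 1 - 27/75 = 0.64

0.64


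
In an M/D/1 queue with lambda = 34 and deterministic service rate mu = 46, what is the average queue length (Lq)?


M/D/1: Lq = rho^2 / (2*(1-rho)) where rho = 34/46; Lq = 1.05

1.05


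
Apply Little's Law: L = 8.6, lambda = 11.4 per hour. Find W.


W = L / lambda = 8.6 / 11.4 = 0.7544 hours

0.7544 hours


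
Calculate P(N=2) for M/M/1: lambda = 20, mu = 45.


rho = 20/45; P(n) = (1-rho)*rho^n = (1-20/45)*(20/45)^2 = 0.1097

0.1097


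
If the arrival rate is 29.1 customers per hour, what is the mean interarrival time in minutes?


Mean interarrival time = 60/lambda = 60/29.1 = 2.06 minutes

2.06 minutes


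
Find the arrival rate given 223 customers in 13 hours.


lambda = total arrivals / time = 223 / 13 = 17.15 per hour

17.15 per hour


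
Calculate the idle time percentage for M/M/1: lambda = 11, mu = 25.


Idle fraction = (1 - rho) * 100 = (1 - 11/25) * 100 = 56.0%

56.0%


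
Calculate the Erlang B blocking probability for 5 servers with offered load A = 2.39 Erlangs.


B(N,A) = (A^N/N!) / sum(A^k/k!, k=0..N) with N=5, A=2.39 = 0.0617

0.0617


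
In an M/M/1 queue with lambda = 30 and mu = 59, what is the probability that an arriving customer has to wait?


P(wait) = rho = lambda/mu = 30/59 = 0.5085

0.5085


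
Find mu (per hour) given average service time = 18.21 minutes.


mu = 60 / avg_service_time = 60 / 18.21 = 3.29 per hour

3.29 per hour


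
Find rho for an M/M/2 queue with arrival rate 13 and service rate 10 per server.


rho = lambda/(c*mu) = 13/(2*10) = 0.65

0.65


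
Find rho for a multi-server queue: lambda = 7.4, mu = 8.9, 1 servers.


rho = lambda / (c * mu) = 7.4 / (1 * 8.9) = 0.8315

0.8315


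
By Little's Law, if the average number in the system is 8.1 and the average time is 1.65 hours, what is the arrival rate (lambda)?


lambda = L / W = 8.1 / 1.65 = 4.91 per hour

4.91 per hour


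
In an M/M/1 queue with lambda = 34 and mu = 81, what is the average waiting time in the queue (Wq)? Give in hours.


rho = 34/81; Wq = rho/(mu - lambda) = 0.0089 hours

0.0089 hours


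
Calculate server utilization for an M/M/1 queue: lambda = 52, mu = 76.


rho = lambda/mu = 52/76 = 0.6842

0.6842


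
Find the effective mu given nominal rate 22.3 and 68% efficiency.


Effective rate = mu * efficiency = 22.3 * 0.68 = 15.16 per hour

15.16 per hour


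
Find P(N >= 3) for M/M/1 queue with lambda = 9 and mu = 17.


P(N >= 3) = rho^3 = (9/17)^3 = 0.1484

0.1484


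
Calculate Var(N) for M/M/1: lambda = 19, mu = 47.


rho = 19/47; Var(N) = rho/(1-rho)^2 = 1.14

1.14


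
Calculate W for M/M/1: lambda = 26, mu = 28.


W = 1/(mu - lambda) = 1/(28 - 26) = 0.5 hours

0.5 hours


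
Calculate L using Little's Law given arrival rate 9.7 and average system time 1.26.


L = lambda * W = 9.7 * 1.26 = 12.22

12.22


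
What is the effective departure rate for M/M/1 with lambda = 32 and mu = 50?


For a stable queue (lambda < mu), throughput = lambda = 32 per hour

32 per hour


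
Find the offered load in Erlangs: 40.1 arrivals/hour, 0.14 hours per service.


Offered load a = lambda * E[S] = 40.1 * 0.14 = 5.61 Erlangs

5.61 Erlangs


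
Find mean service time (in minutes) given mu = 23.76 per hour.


Mean service time = 60/mu = 60/23.76 = 2.53 minutes

2.53 minutes


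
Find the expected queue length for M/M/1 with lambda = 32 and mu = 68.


rho = 32/68; Lq = rho^2/(1-rho) = 0.42

0.42


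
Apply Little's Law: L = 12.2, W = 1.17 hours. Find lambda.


lambda = L / W = 12.2 / 1.17 = 10.43 per hour

10.43 per hour


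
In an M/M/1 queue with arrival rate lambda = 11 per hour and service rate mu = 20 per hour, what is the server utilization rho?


rho = lambda/mu = 11/20 = 0.55

0.55


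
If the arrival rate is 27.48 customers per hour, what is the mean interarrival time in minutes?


Mean interarrival time = 60/lambda = 60/27.48 = 2.18 minutes

2.18 minutes


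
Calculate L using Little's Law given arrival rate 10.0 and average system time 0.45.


L = lambda * W = 10.0 * 0.45 = 4.5

4.5


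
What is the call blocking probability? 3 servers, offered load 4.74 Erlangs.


B(N,A) = (A^N/N!) / sum(A^k/k!, k=0..N) with N=3, A=4.74 = 0.5112

0.5112


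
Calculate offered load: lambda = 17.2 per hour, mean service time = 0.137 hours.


Offered load a = lambda * E[S] = 17.2 * 0.137 = 2.36 Erlangs

2.36 Erlangs


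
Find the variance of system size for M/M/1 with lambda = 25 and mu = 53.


rho = 25/53; Var(N) = rho/(1-rho)^2 = 1.69

1.69


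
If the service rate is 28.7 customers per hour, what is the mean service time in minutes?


Mean service time = 60/mu = 60/28.7 = 2.09 minutes

2.09 minutes


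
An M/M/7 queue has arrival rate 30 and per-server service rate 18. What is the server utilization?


rho = lambda/(c*mu) = 30/(7*18) = 0.2381

0.2381


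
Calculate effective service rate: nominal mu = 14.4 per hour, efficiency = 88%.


Effective rate = mu * efficiency = 14.4 * 0.88 = 12.67 per hour

12.67 per hour


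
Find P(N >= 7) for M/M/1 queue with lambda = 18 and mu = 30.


P(N >= 7) = rho^7 = (18/30)^7 = 0.028

0.028


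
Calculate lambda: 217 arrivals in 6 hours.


lambda = total arrivals / time = 217 / 6 = 36.17 per hour

36.17 per hour


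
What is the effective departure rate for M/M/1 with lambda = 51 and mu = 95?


For a stable queue (lambda < mu), throughput = lambda = 51 per hour

51 per hour


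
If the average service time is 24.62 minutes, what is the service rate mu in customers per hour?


mu = 60 / avg_service_time = 60 / 24.62 = 2.44 per hour

2.44 per hour


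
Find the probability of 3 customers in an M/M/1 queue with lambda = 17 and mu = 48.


rho = 17/48; P(n) = (1-rho)*rho^n = (1-17/48)*(17/48)^3 = 0.0287

0.0287


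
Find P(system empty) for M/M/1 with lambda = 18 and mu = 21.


P0 = 1 - rho = 1 - 18/21 = 0.1429

0.1429


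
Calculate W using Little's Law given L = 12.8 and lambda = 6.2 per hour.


W = L / lambda = 12.8 / 6.2 = 2.0645 hours

2.0645 hours


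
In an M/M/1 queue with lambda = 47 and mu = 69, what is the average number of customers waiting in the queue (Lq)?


rho = 47/69; Lq = rho^2/(1-rho) = 1.46

1.46


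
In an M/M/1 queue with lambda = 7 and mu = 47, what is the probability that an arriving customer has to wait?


P(wait) = rho = lambda/mu = 7/47 = 0.1489

0.1489


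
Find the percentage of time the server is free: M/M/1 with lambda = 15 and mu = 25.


Idle fraction = (1 - rho) * 100 = (1 - 15/25) * 100 = 40.0%

40.0%


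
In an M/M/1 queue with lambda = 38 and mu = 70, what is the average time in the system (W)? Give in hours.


W = 1/(mu - lambda) = 1/(70 - 38) = 0.0313 hours

0.0313 hours


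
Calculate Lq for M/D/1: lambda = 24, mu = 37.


M/D/1: Lq = rho^2 / (2*(1-rho)) where rho = 24/37; Lq = 0.6

0.6


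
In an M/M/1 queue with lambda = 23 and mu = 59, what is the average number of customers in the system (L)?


rho = 23/59; L = rho/(1-rho) = 0.64

0.64


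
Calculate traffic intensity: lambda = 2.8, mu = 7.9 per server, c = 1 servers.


rho = lambda / (c * mu) = 2.8 / (1 * 7.9) = 0.3544

0.3544


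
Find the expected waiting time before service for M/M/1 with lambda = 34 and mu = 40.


rho = 34/40; Wq = rho/(mu - lambda) = 0.1417 hours

0.1417 hours


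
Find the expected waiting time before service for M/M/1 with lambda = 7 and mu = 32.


rho = 7/32; Wq = rho/(mu - lambda) = 0.0088 hours

0.0088 hours


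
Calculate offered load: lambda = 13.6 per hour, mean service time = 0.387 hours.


Offered load a = lambda * E[S] = 13.6 * 0.387 = 5.26 Erlangs

5.26 Erlangs


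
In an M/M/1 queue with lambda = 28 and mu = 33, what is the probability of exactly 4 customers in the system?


rho = 28/33; P(n) = (1-rho)*rho^n = (1-28/33)*(28/33)^4 = 0.0785

0.0785


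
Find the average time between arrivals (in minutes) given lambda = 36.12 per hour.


Mean interarrival time = 60/lambda = 60/36.12 = 1.66 minutes

1.66 minutes


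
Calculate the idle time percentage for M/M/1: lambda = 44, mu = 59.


Idle fraction = (1 - rho) * 100 = (1 - 44/59) * 100 = 25.4%

25.4%


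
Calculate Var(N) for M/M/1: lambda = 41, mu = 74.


rho = 41/74; Var(N) = rho/(1-rho)^2 = 2.79

2.79


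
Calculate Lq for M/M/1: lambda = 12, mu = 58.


rho = 12/58; Lq = rho^2/(1-rho) = 0.05

0.05


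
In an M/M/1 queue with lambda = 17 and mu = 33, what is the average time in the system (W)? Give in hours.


W = 1/(mu - lambda) = 1/(33 - 17) = 0.0625 hours

0.0625 hours


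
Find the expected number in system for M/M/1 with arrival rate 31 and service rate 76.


rho = 31/76; L = rho/(1-rho) = 0.69

0.69


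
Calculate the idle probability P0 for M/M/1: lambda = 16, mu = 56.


P0 = 1 - rho = 1 - 16/56 = 0.7143

0.7143


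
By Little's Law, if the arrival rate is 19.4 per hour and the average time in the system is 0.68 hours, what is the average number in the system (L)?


L = lambda * W = 19.4 * 0.68 = 13.19

13.19


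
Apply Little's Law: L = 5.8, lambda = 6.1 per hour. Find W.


W = L / lambda = 5.8 / 6.1 = 0.9508 hours

0.9508 hours


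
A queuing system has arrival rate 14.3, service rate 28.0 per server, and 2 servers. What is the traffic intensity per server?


rho = lambda / (c * mu) = 14.3 / (2 * 28.0) = 0.2554

0.2554


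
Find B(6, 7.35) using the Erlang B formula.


B(N,A) = (A^N/N!) / sum(A^k/k!, k=0..N) with N=6, A=7.35 = 0.3527

0.3527


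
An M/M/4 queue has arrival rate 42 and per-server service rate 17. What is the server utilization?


rho = lambda/(c*mu) = 42/(4*17) = 0.6176

0.6176


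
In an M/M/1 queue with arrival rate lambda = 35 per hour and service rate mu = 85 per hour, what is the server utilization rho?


rho = lambda/mu = 35/85 = 0.4118

0.4118


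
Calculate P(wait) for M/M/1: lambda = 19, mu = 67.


P(wait) = rho = lambda/mu = 19/67 = 0.2836

0.2836


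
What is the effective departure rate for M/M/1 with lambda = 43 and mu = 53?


For a stable queue (lambda < mu), throughput = lambda = 43 per hour

43 per hour


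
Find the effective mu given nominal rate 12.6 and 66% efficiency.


Effective rate = mu * efficiency = 12.6 * 0.66 = 8.32 per hour

8.32 per hour


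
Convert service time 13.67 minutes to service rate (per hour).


mu = 60 / avg_service_time = 60 / 13.67 = 4.39 per hour

4.39 per hour


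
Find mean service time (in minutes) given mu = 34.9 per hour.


Mean service time = 60/mu = 60/34.9 = 1.72 minutes

1.72 minutes


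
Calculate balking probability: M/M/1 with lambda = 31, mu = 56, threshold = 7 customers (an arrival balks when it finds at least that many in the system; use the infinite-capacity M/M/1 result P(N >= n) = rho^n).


P(N >= 7) = rho^7 = (31/56)^7 = 0.0159

0.0159


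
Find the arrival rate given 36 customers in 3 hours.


lambda = total arrivals / time = 36 / 3 = 12.0 per hour

12.0 per hour


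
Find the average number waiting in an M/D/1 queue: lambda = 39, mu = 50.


M/D/1: Lq = rho^2 / (2*(1-rho)) where rho = 39/50; Lq = 1.38

1.38


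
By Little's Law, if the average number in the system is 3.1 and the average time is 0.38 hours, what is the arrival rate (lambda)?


lambda = L / W = 3.1 / 0.38 = 8.16 per hour

8.16 per hour


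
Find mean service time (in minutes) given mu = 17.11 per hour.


Mean service time = 60/mu = 60/17.11 = 3.51 minutes

3.51 minutes


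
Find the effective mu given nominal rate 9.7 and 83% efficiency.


Effective rate = mu * efficiency = 9.7 * 0.83 = 8.05 per hour

8.05 per hour


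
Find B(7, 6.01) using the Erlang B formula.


B(N,A) = (A^N/N!) / sum(A^k/k!, k=0..N) with N=7, A=6.01 = 0.1857

0.1857


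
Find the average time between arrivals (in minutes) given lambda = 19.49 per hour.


Mean interarrival time = 60/lambda = 60/19.49 = 3.08 minutes

3.08 minutes


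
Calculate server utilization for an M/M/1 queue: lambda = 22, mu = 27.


rho = lambda/mu = 22/27 = 0.8148

0.8148


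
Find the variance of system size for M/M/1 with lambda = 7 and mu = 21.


rho = 7/21; Var(N) = rho/(1-rho)^2 = 0.75

0.75


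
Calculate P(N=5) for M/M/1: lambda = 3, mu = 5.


rho = 3/5; P(n) = (1-rho)*rho^n = (1-3/5)*(3/5)^5 = 0.0311

0.0311


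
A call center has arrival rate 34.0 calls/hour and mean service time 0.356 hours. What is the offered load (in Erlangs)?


Offered load a = lambda * E[S] = 34.0 * 0.356 = 12.1 Erlangs

12.1 Erlangs


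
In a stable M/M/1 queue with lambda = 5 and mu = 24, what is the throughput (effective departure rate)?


For a stable queue (lambda < mu), throughput = lambda = 5 per hour

5 per hour


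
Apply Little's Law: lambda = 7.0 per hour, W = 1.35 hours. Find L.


L = lambda * W = 7.0 * 1.35 = 9.45

9.45


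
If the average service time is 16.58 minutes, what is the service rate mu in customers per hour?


mu = 60 / avg_service_time = 60 / 16.58 = 3.62 per hour

3.62 per hour


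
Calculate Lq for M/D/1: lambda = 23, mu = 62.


M/D/1: Lq = rho^2 / (2*(1-rho)) where rho = 23/62; Lq = 0.11

0.11


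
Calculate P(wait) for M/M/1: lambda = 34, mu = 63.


P(wait) = rho = lambda/mu = 34/63 = 0.5397

0.5397


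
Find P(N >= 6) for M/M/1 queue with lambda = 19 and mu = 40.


P(N >= 6) = rho^6 = (19/40)^6 = 0.0115

0.0115


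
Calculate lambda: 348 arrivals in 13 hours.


lambda = total arrivals / time = 348 / 13 = 26.77 per hour

26.77 per hour


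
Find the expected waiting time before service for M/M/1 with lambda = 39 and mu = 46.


rho = 39/46; Wq = rho/(mu - lambda) = 0.1211 hours

0.1211 hours


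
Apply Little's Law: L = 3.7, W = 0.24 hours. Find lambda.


lambda = L / W = 3.7 / 0.24 = 15.42 per hour

15.42 per hour


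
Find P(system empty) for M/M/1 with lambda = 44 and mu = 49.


P0 = 1 - rho = 1 - 44/49 = 0.102

0.102


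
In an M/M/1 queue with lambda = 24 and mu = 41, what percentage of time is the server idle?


Idle fraction = (1 - rho) * 100 = (1 - 24/41) * 100 = 41.5%

41.5%


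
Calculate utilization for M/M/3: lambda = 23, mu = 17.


rho = lambda/(c*mu) = 23/(3*17) = 0.451

0.451


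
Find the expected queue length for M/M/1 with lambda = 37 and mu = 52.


rho = 37/52; Lq = rho^2/(1-rho) = 1.76

1.76


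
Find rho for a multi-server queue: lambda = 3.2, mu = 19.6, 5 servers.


rho = lambda / (c * mu) = 3.2 / (5 * 19.6) = 0.0327

0.0327


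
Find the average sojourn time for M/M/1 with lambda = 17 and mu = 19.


W = 1/(mu - lambda) = 1/(19 - 17) = 0.5 hours

0.5 hours


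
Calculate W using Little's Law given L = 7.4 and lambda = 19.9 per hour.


W = L / lambda = 7.4 / 19.9 = 0.3719 hours

0.3719 hours


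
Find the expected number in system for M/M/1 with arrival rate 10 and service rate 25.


rho = 10/25; L = rho/(1-rho) = 0.67

0.67


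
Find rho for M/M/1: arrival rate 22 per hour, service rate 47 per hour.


rho = lambda/mu = 22/47 = 0.4681

0.4681


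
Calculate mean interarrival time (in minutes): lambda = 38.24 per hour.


Mean interarrival time = 60/lambda = 60/38.24 = 1.57 minutes

1.57 minutes


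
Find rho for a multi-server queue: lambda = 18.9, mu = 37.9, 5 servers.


rho = lambda / (c * mu) = 18.9 / (5 * 37.9) = 0.0997

0.0997


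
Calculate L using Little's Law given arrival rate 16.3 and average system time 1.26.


L = lambda * W = 16.3 * 1.26 = 20.54

20.54


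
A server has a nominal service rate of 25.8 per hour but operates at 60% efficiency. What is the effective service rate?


Effective rate = mu * efficiency = 25.8 * 0.6 = 15.48 per hour

15.48 per hour


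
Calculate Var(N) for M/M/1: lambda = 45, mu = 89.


rho = 45/89; Var(N) = rho/(1-rho)^2 = 2.07

2.07


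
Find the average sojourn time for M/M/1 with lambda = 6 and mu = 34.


W = 1/(mu - lambda) = 1/(34 - 6) = 0.0357 hours

0.0357 hours


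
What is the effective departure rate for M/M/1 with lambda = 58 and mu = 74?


For a stable queue (lambda < mu), throughput = lambda = 58 per hour

58 per hour


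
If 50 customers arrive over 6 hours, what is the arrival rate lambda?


lambda = total arrivals / time = 50 / 6 = 8.33 per hour

8.33 per hour


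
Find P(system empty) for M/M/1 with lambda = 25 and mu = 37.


P0 = 1 - rho = 1 - 25/37 = 0.3243

0.3243


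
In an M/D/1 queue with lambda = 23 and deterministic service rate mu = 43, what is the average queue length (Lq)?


M/D/1: Lq = rho^2 / (2*(1-rho)) where rho = 23/43; Lq = 0.31

0.31


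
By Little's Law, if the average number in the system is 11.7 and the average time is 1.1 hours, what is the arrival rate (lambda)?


lambda = L / W = 11.7 / 1.1 = 10.64 per hour

10.64 per hour


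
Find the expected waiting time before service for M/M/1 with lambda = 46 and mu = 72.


rho = 46/72; Wq = rho/(mu - lambda) = 0.0246 hours

0.0246 hours


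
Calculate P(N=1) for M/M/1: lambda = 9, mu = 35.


rho = 9/35; P(n) = (1-rho)*rho^n = (1-9/35)*(9/35)^1 = 0.191

0.191


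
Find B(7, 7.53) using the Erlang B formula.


B(N,A) = (A^N/N!) / sum(A^k/k!, k=0..N) with N=7, A=7.53 = 0.281

0.281


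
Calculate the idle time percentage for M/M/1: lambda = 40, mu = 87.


Idle fraction = (1 - rho) * 100 = (1 - 40/87) * 100 = 54.0%

54.0%


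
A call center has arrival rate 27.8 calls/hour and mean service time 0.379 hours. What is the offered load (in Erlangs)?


Offered load a = lambda * E[S] = 27.8 * 0.379 = 10.54 Erlangs

10.54 Erlangs


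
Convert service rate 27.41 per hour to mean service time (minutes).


Mean service time = 60/mu = 60/27.41 = 2.19 minutes

2.19 minutes


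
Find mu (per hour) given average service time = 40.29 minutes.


mu = 60 / avg_service_time = 60 / 40.29 = 1.49 per hour

1.49 per hour


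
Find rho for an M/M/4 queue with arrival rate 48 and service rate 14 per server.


rho = lambda/(c*mu) = 48/(4*14) = 0.8571

0.8571


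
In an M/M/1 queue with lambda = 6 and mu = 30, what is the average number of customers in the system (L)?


rho = 6/30; L = rho/(1-rho) = 0.25

0.25


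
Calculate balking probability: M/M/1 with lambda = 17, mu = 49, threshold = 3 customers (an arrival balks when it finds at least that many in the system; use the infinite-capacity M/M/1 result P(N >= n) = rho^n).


P(N >= 3) = rho^3 = (17/49)^3 = 0.0418

0.0418


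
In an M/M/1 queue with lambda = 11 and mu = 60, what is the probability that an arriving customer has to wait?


P(wait) = rho = lambda/mu = 11/60 = 0.1833

0.1833


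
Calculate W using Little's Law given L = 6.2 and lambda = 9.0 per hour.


W = L / lambda = 6.2 / 9.0 = 0.6889 hours

0.6889 hours


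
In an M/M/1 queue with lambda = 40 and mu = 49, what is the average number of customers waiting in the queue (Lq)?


rho = 40/49; Lq = rho^2/(1-rho) = 3.63

3.63


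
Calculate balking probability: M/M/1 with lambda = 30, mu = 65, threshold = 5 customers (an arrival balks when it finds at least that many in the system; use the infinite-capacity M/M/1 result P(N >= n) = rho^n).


P(N >= 5) = rho^5 = (30/65)^5 = 0.0209

0.0209


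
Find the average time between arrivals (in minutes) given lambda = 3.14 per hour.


Mean interarrival time = 60/lambda = 60/3.14 = 19.11 minutes

19.11 minutes


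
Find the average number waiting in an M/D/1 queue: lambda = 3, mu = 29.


M/D/1: Lq = rho^2 / (2*(1-rho)) where rho = 3/29; Lq = 0.01

0.01


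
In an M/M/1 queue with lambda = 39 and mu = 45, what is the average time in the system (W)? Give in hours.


W = 1/(mu - lambda) = 1/(45 - 39) = 0.1667 hours

0.1667 hours


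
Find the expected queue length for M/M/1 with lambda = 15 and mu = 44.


rho = 15/44; Lq = rho^2/(1-rho) = 0.18

0.18


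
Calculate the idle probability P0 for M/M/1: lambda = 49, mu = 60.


P0 = 1 - rho = 1 - 49/60 = 0.1833

0.1833


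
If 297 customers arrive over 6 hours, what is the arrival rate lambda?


lambda = total arrivals / time = 297 / 6 = 49.5 per hour

49.5 per hour


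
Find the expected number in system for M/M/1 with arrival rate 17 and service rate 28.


rho = 17/28; L = rho/(1-rho) = 1.55

1.55


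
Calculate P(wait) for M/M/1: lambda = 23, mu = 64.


P(wait) = rho = lambda/mu = 23/64 = 0.3594

0.3594


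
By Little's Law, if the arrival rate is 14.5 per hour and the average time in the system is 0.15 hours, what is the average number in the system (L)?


L = lambda * W = 14.5 * 0.15 = 2.18

2.18


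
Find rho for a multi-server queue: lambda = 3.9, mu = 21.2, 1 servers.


rho = lambda / (c * mu) = 3.9 / (1 * 21.2) = 0.184

0.184


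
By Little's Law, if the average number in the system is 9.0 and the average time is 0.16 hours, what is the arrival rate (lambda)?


lambda = L / W = 9.0 / 0.16 = 56.25 per hour

56.25 per hour


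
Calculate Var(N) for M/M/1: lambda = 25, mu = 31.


rho = 25/31; Var(N) = rho/(1-rho)^2 = 21.53

21.53


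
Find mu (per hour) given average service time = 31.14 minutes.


mu = 60 / avg_service_time = 60 / 31.14 = 1.93 per hour

1.93 per hour


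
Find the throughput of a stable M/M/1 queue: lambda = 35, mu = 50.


For a stable queue (lambda < mu), throughput = lambda = 35 per hour

35 per hour


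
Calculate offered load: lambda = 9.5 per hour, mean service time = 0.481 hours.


Offered load a = lambda * E[S] = 9.5 * 0.481 = 4.57 Erlangs

4.57 Erlangs


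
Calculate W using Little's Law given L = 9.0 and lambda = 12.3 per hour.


W = L / lambda = 9.0 / 12.3 = 0.7317 hours

0.7317 hours


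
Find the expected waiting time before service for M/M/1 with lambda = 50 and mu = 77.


rho = 50/77; Wq = rho/(mu - lambda) = 0.0241 hours

0.0241 hours


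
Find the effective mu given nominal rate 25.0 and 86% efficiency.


Effective rate = mu * efficiency = 25.0 * 0.86 = 21.5 per hour

21.5 per hour


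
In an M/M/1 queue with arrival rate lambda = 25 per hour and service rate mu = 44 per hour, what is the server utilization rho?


rho = lambda/mu = 25/44 = 0.5682

0.5682


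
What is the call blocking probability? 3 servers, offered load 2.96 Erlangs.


B(N,A) = (A^N/N!) / sum(A^k/k!, k=0..N) with N=3, A=2.96 = 0.3413

0.3413


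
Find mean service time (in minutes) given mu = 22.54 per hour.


Mean service time = 60/mu = 60/22.54 = 2.66 minutes

2.66 minutes


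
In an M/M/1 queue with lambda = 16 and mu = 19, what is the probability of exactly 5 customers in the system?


rho = 16/19; P(n) = (1-rho)*rho^n = (1-16/19)*(16/19)^5 = 0.0669

0.0669


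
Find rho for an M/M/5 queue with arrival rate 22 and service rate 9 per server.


rho = lambda/(c*mu) = 22/(5*9) = 0.4889

0.4889


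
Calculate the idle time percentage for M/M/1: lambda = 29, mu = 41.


Idle fraction = (1 - rho) * 100 = (1 - 29/41) * 100 = 29.3%

29.3%


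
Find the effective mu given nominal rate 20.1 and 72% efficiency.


Effective rate = mu * efficiency = 20.1 * 0.72 = 14.47 per hour

14.47 per hour


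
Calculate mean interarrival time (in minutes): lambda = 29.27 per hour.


Mean interarrival time = 60/lambda = 60/29.27 = 2.05 minutes

2.05 minutes


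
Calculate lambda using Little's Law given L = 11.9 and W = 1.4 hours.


lambda = L / W = 11.9 / 1.4 = 8.5 per hour

8.5 per hour


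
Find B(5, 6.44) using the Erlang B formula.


B(N,A) = (A^N/N!) / sum(A^k/k!, k=0..N) with N=5, A=6.44 = 0.39

0.39


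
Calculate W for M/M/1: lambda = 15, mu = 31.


W = 1/(mu - lambda) = 1/(31 - 15) = 0.0625 hours

0.0625 hours


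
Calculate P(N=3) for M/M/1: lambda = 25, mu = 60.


rho = 25/60; P(n) = (1-rho)*rho^n = (1-25/60)*(25/60)^3 = 0.0422

0.0422


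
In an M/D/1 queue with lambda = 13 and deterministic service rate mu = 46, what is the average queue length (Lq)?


M/D/1: Lq = rho^2 / (2*(1-rho)) where rho = 13/46; Lq = 0.06

0.06


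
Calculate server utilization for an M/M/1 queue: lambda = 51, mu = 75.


rho = lambda/mu = 51/75 = 0.68

0.68


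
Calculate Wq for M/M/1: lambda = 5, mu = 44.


rho = 5/44; Wq = rho/(mu - lambda) = 0.0029 hours

0.0029 hours


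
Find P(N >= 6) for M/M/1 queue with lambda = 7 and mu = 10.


P(N >= 6) = rho^6 = (7/10)^6 = 0.1176

0.1176


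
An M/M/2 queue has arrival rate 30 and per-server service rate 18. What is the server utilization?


rho = lambda/(c*mu) = 30/(2*18) = 0.8333

0.8333


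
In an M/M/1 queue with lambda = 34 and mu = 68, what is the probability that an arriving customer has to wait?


P(wait) = rho = lambda/mu = 34/68 = 0.5

0.5


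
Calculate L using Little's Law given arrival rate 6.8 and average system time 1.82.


L = lambda * W = 6.8 * 1.82 = 12.38

12.38


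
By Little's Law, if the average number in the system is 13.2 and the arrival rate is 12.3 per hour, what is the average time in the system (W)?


W = L / lambda = 13.2 / 12.3 = 1.0732 hours

1.0732 hours


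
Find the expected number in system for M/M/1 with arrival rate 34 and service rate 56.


rho = 34/56; L = rho/(1-rho) = 1.55

1.55


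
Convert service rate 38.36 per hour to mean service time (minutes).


Mean service time = 60/mu = 60/38.36 = 1.56 minutes

1.56 minutes


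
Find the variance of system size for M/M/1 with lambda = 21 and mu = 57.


rho = 21/57; Var(N) = rho/(1-rho)^2 = 0.92

0.92


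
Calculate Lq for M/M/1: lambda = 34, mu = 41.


rho = 34/41; Lq = rho^2/(1-rho) = 4.03

4.03


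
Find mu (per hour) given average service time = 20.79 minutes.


mu = 60 / avg_service_time = 60 / 20.79 = 2.89 per hour

2.89 per hour


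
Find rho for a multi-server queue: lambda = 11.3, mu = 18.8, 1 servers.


rho = lambda / (c * mu) = 11.3 / (1 * 18.8) = 0.6011

0.6011


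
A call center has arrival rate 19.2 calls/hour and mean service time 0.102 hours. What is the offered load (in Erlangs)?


Offered load a = lambda * E[S] = 19.2 * 0.102 = 1.96 Erlangs

1.96 Erlangs


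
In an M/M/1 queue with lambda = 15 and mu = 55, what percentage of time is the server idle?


Idle fraction = (1 - rho) * 100 = (1 - 15/55) * 100 = 72.7%

72.7%


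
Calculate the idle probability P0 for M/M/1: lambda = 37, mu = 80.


P0 = 1 - rho = 1 - 37/80 = 0.5375

0.5375


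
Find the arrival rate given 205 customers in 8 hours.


lambda = total arrivals / time = 205 / 8 = 25.63 per hour

25.63 per hour


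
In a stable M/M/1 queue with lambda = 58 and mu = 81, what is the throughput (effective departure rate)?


For a stable queue (lambda < mu), throughput = lambda = 58 per hour

58 per hour


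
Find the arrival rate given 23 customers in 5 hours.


lambda = total arrivals / time = 23 / 5 = 4.6 per hour

4.6 per hour


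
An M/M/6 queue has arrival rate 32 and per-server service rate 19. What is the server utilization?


rho = lambda/(c*mu) = 32/(6*19) = 0.2807

0.2807


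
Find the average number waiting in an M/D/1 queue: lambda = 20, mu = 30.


M/D/1: Lq = rho^2 / (2*(1-rho)) where rho = 20/30; Lq = 0.67

0.67


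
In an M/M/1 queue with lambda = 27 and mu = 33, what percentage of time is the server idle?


Idle fraction = (1 - rho) * 100 = (1 - 27/33) * 100 = 18.2%

18.2%


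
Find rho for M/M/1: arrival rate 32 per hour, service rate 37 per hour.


rho = lambda/mu = 32/37 = 0.8649

0.8649


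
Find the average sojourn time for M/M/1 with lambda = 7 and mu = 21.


W = 1/(mu - lambda) = 1/(21 - 7) = 0.0714 hours

0.0714 hours


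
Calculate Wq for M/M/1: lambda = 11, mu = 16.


rho = 11/16; Wq = rho/(mu - lambda) = 0.1375 hours

0.1375 hours


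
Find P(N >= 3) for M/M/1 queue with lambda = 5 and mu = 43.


P(N >= 3) = rho^3 = (5/43)^3 = 0.0016

0.0016


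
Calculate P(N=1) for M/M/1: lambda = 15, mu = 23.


rho = 15/23; P(n) = (1-rho)*rho^n = (1-15/23)*(15/23)^1 = 0.2268

0.2268


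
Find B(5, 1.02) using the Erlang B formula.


B(N,A) = (A^N/N!) / sum(A^k/k!, k=0..N) with N=5, A=1.02 = 0.0033

0.0033


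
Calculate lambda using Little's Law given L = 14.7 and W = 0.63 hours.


lambda = L / W = 14.7 / 0.63 = 23.33 per hour

23.33 per hour


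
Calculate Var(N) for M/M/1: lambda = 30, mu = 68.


rho = 30/68; Var(N) = rho/(1-rho)^2 = 1.41

1.41


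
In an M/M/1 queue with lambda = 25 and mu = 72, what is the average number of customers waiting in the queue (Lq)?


rho = 25/72; Lq = rho^2/(1-rho) = 0.18

0.18


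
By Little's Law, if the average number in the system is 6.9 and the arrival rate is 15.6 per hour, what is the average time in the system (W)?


W = L / lambda = 6.9 / 15.6 = 0.4423 hours

0.4423 hours


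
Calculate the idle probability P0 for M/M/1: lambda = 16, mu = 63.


P0 = 1 - rho = 1 - 16/63 = 0.746

0.746


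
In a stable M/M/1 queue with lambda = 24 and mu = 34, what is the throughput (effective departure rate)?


For a stable queue (lambda < mu), throughput = lambda = 24 per hour

24 per hour


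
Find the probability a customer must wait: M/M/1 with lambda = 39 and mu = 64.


P(wait) = rho = lambda/mu = 39/64 = 0.6094

0.6094


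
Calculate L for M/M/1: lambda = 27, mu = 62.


rho = 27/62; L = rho/(1-rho) = 0.77

0.77
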